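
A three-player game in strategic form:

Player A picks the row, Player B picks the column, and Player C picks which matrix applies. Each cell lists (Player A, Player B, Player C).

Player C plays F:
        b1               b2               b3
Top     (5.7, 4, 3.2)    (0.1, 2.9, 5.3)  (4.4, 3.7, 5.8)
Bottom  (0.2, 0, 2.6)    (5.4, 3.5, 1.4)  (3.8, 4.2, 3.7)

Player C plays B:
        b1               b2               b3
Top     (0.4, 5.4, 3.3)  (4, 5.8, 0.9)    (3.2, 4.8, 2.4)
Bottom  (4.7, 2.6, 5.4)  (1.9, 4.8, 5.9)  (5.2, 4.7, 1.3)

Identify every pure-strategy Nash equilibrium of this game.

none

(Top, b1, F): Player C can switch to B (3.2 → 3.3). Not NE.
(Top, b1, B): Player A can switch to Bottom (0.4 → 4.7). Not NE.
(Top, b2, F): Player A can switch to Bottom (0.1 → 5.4). Not NE.
(Top, b2, B): Player C can switch to F (0.9 → 5.3). Not NE.
(Top, b3, F): Player B can switch to b1 (3.7 → 4). Not NE.
(Top, b3, B): Player A can switch to Bottom (3.2 → 5.2). Not NE.
(Bottom, b1, F): Player A can switch to Top (0.2 → 5.7). Not NE.
(Bottom, b1, B): Player B can switch to b2 (2.6 → 4.8). Not NE.
(The remaining 4 profiles each have a profitable deviation by the same check.)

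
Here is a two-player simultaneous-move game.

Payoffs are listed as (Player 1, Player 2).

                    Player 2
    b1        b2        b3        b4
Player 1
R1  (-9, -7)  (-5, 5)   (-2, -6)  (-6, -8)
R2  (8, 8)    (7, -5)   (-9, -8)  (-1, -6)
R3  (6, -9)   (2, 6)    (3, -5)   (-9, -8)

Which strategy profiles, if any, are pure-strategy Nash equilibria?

The unique pure-strategy Nash equilibrium is (R2, b1).

Player 1 against b1: payoffs -9, 8, 6 → best response R2.
Player 1 against b2: payoffs -5, 7, 2 → best response R2.
Player 1 against b3: payoffs -2, -9, 3 → best response R3.
Player 1 against b4: payoffs -6, -1, -9 → best response R2.
Player 2 against R1: payoffs -7, 5, -6, -8 → best response b2.
Player 2 against R2: payoffs 8, -5, -8, -6 → best response b1.
Player 2 against R3: payoffs -9, 6, -5, -8 → best response b2.
Mutual best responses: (R2, b1).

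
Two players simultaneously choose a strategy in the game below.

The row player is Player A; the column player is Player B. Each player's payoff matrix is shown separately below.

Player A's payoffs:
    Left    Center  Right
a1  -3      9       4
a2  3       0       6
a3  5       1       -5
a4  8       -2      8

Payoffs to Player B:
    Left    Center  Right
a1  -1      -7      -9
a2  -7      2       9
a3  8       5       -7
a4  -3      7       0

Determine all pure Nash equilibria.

none

For each player, find the best response to each opponent profile; mutual best responses are the pure NE.
Player A against Left: payoffs -3, 3, 5, 8 → best response a4.
Player A against Center: payoffs 9, 0, 1, -2 → best response a1.
Player A against Right: payoffs 4, 6, -5, 8 → best response a4.
Player B against a1: payoffs -1, -7, -9 → best response Left.
Player B against a2: payoffs -7, 2, 9 → best response Right.
Player B against a3: payoffs 8, 5, -7 → best response Left.
Player B against a4: payoffs -3, 7, 0 → best response Center.
No profile is a mutual best response for all players.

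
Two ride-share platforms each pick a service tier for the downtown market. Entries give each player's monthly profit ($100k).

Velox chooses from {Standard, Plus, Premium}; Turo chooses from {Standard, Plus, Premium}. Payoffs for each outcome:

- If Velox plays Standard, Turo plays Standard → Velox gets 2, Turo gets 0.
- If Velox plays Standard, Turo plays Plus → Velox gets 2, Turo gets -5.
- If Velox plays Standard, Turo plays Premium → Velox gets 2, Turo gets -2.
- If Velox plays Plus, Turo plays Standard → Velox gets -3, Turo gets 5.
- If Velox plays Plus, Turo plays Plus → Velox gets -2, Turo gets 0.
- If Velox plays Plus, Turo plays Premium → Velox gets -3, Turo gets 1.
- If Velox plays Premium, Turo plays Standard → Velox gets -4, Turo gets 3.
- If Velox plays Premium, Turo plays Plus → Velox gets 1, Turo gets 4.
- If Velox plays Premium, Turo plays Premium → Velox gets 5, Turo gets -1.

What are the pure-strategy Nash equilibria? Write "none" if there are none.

(Standard, Standard)

Velox against Standard: payoffs 2, -3, -4 → best response Standard.
Velox against Plus: payoffs 2, -2, 1 → best response Standard.
Velox against Premium: payoffs 2, -3, 5 → best response Premium.
Turo against Standard: payoffs 0, -5, -2 → best response Standard.
Turo against Plus: payoffs 5, 0, 1 → best response Standard.
Turo against Premium: payoffs 3, 4, -1 → best response Plus.
Mutual best responses: (Standard, Standard).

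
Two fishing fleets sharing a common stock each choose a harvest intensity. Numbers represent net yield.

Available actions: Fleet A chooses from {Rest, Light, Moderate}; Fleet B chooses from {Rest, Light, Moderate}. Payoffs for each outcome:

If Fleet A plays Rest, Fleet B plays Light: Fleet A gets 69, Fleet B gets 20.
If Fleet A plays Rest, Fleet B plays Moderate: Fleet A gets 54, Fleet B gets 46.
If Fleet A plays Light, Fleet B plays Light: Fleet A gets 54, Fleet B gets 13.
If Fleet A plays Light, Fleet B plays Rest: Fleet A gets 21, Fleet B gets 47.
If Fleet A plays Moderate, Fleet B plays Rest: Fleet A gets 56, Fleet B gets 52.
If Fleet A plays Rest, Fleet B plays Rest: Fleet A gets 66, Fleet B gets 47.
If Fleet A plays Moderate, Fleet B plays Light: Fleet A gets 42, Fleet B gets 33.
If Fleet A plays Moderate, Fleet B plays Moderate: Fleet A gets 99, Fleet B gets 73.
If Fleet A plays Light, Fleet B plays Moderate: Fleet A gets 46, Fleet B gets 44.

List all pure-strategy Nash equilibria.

Fleet A against Rest: payoffs 66, 21, 56 → best response Rest.
Fleet A against Light: payoffs 69, 54, 42 → best response Rest.
Fleet A against Moderate: payoffs 54, 46, 99 → best response Moderate.
Fleet B against Rest: payoffs 47, 20, 46 → best response Rest.
Fleet B against Light: payoffs 47, 13, 44 → best response Rest.
Fleet B against Moderate: payoffs 52, 33, 73 → best response Moderate.
Mutual best responses: (Rest, Rest); (Moderate, Moderate).

Pure-strategy Nash equilibria: (Rest, Rest); (Moderate, Moderate)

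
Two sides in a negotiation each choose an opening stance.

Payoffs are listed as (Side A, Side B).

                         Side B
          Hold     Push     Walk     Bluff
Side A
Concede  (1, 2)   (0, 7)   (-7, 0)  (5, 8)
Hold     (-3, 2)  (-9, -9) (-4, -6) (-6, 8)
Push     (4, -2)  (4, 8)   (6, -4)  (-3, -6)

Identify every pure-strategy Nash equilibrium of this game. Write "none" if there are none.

Side A against Hold: payoffs 1, -3, 4 → best response Push.
Side A against Push: payoffs 0, -9, 4 → best response Push.
Side A against Walk: payoffs -7, -4, 6 → best response Push.
Side A against Bluff: payoffs 5, -6, -3 → best response Concede.
Side B against Concede: payoffs 2, 7, 0, 8 → best response Bluff.
Side B against Hold: payoffs 2, -9, -6, 8 → best response Bluff.
Side B against Push: payoffs -2, 8, -4, -6 → best response Push.
Mutual best responses: (Concede, Bluff); (Push, Push).

The pure Nash equilibria are (Concede, Bluff) and (Push, Push).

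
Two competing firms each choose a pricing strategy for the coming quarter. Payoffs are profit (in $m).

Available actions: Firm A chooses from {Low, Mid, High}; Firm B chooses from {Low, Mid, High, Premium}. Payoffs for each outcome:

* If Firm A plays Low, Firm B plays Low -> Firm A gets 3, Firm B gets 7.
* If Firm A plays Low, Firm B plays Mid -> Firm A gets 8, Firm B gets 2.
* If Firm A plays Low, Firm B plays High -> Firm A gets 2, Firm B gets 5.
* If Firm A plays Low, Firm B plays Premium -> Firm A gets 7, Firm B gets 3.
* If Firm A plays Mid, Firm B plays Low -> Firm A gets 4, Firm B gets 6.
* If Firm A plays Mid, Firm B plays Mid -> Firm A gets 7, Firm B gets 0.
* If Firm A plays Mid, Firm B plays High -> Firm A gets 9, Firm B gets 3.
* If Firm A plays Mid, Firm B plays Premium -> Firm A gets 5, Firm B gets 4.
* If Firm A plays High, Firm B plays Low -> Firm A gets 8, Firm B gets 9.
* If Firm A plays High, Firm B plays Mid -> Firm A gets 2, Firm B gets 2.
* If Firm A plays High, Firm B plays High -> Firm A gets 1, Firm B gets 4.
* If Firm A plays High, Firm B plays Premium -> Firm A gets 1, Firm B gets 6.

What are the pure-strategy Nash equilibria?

For each strategy profile, look for a profitable unilateral deviation.
(Low, Low): Firm A can switch to Mid (3 → 4). Not NE.
(Low, Mid): Firm B can switch to Low (2 → 7). Not NE.
(Low, High): Firm A can switch to Mid (2 → 9). Not NE.
(Low, Premium): Firm B can switch to Low (3 → 7). Not NE.
(Mid, Low): Firm A can switch to High (4 → 8). Not NE.
(Mid, Mid): Firm A can switch to Low (7 → 8). Not NE.
(Mid, High): Firm B can switch to Low (3 → 6). Not NE.
(Mid, Premium): Firm A can switch to Low (5 → 7). Not NE.
(High, Low): Firm A gets 8, best alternative 4; Firm B gets 9, best alternative 6. No profitable deviation — NE.
(The remaining 3 profiles each have a profitable deviation by the same check.)

(High, Low)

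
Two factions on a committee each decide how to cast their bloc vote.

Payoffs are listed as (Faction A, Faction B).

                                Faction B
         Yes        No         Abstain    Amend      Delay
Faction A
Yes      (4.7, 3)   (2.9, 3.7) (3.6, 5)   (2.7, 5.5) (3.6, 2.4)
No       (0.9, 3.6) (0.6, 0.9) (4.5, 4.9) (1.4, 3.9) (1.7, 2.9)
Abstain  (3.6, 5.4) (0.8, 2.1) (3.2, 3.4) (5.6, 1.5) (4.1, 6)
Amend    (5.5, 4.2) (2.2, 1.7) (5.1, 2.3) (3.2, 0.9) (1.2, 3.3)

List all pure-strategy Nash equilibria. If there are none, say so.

(Yes, Yes): Faction A can switch to Amend (4.7 → 5.5). Not NE.
(Yes, No): Faction B can switch to Abstain (3.7 → 5). Not NE.
(Yes, Abstain): Faction A can switch to No (3.6 → 4.5). Not NE.
(Yes, Amend): Faction A can switch to Abstain (2.7 → 5.6). Not NE.
(Yes, Delay): Faction A can switch to Abstain (3.6 → 4.1). Not NE.
(No, Yes): Faction A can switch to Yes (0.9 → 4.7). Not NE.
(No, No): Faction A can switch to Yes (0.6 → 2.9). Not NE.
(No, Abstain): Faction A can switch to Amend (4.5 → 5.1). Not NE.
(Abstain, Delay): Faction A gets 4.1, best alternative 3.6; Faction B gets 6, best alternative 5.4. No profitable deviation — NE.
(Amend, Yes): Faction A gets 5.5, best alternative 4.7; Faction B gets 4.2, best alternative 3.3. No profitable deviation — NE.
(The remaining 10 profiles each have a profitable deviation by the same check.)

(Abstain, Delay); (Amend, Yes)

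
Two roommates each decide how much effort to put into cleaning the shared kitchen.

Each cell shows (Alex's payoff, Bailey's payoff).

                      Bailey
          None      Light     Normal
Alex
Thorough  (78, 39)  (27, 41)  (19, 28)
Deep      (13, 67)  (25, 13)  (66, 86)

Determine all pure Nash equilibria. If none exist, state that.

The pure Nash equilibria are (Thorough, Light), (Deep, Normal).

(Thorough, None): Bailey can switch to Light (39 → 41). Not NE.
(Thorough, Light): Alex gets 27, best alternative 25; Bailey gets 41, best alternative 39. No profitable deviation — NE.
(Thorough, Normal): Alex can switch to Deep (19 → 66). Not NE.
(Deep, None): Alex can switch to Thorough (13 → 78). Not NE.
(Deep, Light): Alex can switch to Thorough (25 → 27). Not NE.
(Deep, Normal): Alex gets 66, best alternative 19; Bailey gets 86, best alternative 67. No profitable deviation — NE.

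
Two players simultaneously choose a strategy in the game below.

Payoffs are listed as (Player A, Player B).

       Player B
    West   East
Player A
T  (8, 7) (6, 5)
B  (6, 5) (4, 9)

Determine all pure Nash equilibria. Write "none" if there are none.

Player A against West: payoffs 8, 6 → best response T.
Player A against East: payoffs 6, 4 → best response T.
Player B against T: payoffs 7, 5 → best response West.
Player B against B: payoffs 5, 9 → best response East.
Mutual best responses: (T, West).

The unique pure-strategy Nash equilibrium is (T, West).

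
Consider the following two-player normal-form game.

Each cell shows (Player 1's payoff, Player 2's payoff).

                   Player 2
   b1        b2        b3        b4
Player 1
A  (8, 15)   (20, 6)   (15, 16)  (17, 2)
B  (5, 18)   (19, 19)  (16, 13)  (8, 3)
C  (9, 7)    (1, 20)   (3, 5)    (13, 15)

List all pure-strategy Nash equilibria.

No pure-strategy Nash equilibrium.

Mark each player's best response to every combination of opponents' strategies; a profile where every player is best-responding is a pure Nash equilibrium.
Player 1 against b1: payoffs 8, 5, 9 → best response C.
Player 1 against b2: payoffs 20, 19, 1 → best response A.
Player 1 against b3: payoffs 15, 16, 3 → best response B.
Player 1 against b4: payoffs 17, 8, 13 → best response A.
Player 2 against A: payoffs 15, 6, 16, 2 → best response b3.
Player 2 against B: payoffs 18, 19, 13, 3 → best response b2.
Player 2 against C: payoffs 7, 20, 5, 15 → best response b2.
No profile is a mutual best response for all players.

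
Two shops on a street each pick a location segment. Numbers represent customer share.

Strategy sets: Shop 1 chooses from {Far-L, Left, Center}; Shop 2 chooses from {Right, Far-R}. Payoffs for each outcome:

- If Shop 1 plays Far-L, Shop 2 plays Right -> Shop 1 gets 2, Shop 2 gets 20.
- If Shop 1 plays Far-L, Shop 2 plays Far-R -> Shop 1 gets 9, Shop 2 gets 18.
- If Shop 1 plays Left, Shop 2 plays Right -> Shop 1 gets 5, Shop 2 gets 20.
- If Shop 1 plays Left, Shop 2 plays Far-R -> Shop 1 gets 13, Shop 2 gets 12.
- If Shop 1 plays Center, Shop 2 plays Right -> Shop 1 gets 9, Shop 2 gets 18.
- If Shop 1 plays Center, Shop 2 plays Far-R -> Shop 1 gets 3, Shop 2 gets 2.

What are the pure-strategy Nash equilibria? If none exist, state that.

For each player, find the best response to each opponent profile; mutual best responses are the pure NE.
Shop 1 against Right: payoffs 2, 5, 9 → best response Center.
Shop 1 against Far-R: payoffs 9, 13, 3 → best response Left.
Shop 2 against Far-L: payoffs 20, 18 → best response Right.
Shop 2 against Left: payoffs 20, 12 → best response Right.
Shop 2 against Center: payoffs 18, 2 → best response Right.
Mutual best responses: (Center, Right).

(Center, Right)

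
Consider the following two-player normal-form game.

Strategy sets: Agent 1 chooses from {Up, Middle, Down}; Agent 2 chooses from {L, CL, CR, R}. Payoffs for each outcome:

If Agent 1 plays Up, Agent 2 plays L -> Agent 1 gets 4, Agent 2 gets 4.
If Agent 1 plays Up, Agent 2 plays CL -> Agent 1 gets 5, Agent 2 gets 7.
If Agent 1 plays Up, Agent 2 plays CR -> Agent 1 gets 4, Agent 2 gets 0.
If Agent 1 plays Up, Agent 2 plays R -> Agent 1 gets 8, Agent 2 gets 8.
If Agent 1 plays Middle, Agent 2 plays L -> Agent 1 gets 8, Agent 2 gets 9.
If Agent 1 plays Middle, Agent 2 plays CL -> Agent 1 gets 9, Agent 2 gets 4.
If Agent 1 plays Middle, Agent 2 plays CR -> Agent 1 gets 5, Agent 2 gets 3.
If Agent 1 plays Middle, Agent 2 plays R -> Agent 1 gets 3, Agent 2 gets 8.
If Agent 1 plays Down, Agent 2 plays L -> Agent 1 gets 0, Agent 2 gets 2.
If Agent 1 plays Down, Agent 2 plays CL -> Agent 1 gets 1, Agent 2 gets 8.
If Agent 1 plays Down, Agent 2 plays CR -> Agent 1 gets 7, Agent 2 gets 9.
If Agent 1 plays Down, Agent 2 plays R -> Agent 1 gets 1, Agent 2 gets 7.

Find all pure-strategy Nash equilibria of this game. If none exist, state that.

Pure-strategy Nash equilibria: (Up, R) and (Middle, L) and (Down, CR)

Agent 1 against L: payoffs 4, 8, 0 → best response Middle.
Agent 1 against CL: payoffs 5, 9, 1 → best response Middle.
Agent 1 against CR: payoffs 4, 5, 7 → best response Down.
Agent 1 against R: payoffs 8, 3, 1 → best response Up.
Agent 2 against Up: payoffs 4, 7, 0, 8 → best response R.
Agent 2 against Middle: payoffs 9, 4, 3, 8 → best response L.
Agent 2 against Down: payoffs 2, 8, 9, 7 → best response CR.
Mutual best responses: (Up, R); (Middle, L); (Down, CR).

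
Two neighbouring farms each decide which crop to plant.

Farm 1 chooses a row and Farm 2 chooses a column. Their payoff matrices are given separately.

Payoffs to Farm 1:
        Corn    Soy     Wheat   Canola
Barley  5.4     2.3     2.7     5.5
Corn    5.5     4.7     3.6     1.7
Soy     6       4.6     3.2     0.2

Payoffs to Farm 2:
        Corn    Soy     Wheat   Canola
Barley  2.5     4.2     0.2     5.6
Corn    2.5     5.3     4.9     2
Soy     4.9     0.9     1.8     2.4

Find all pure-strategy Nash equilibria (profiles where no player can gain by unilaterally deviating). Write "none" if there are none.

The pure Nash equilibria are (Barley, Canola); (Corn, Soy); (Soy, Corn).

Farm 1 against Corn: payoffs 5.4, 5.5, 6 → best response Soy.
Farm 1 against Soy: payoffs 2.3, 4.7, 4.6 → best response Corn.
Farm 1 against Wheat: payoffs 2.7, 3.6, 3.2 → best response Corn.
Farm 1 against Canola: payoffs 5.5, 1.7, 0.2 → best response Barley.
Farm 2 against Barley: payoffs 2.5, 4.2, 0.2, 5.6 → best response Canola.
Farm 2 against Corn: payoffs 2.5, 5.3, 4.9, 2 → best response Soy.
Farm 2 against Soy: payoffs 4.9, 0.9, 1.8, 2.4 → best response Corn.
Mutual best responses: (Barley, Canola); (Corn, Soy); (Soy, Corn).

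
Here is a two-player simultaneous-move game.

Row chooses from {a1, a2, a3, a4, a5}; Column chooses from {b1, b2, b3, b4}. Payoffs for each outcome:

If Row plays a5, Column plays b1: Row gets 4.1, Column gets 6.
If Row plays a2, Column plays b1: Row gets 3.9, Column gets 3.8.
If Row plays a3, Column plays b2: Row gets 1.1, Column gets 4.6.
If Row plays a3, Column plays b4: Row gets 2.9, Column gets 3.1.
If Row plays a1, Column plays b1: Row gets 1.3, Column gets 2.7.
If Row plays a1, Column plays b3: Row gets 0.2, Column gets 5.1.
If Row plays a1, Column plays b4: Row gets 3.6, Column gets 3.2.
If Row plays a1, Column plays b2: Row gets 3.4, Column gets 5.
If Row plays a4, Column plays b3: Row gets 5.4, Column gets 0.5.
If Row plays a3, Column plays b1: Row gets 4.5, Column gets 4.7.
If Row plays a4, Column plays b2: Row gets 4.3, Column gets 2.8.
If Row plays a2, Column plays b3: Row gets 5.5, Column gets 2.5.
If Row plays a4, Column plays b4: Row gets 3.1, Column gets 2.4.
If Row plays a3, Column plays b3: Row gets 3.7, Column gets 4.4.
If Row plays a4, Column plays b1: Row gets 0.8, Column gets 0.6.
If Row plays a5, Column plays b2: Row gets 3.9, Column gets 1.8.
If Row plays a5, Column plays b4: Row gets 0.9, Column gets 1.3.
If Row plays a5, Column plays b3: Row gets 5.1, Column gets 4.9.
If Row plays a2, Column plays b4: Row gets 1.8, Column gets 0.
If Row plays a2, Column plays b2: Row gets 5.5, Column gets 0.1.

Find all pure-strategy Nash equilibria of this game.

Check each profile: it is a Nash equilibrium iff no player can strictly gain by switching unilaterally.
(a1, b1): Row can switch to a2 (1.3 → 3.9). Not NE.
(a1, b2): Row can switch to a2 (3.4 → 5.5). Not NE.
(a1, b3): Row can switch to a2 (0.2 → 5.5). Not NE.
(a1, b4): Column can switch to b2 (3.2 → 5). Not NE.
(a2, b1): Row can switch to a3 (3.9 → 4.5). Not NE.
(a2, b2): Column can switch to b1 (0.1 → 3.8). Not NE.
(a3, b1): Row gets 4.5, best alternative 4.1; Column gets 4.7, best alternative 4.6. No profitable deviation — NE.
(The remaining 13 profiles each have a profitable deviation by the same check.)

The unique pure-strategy Nash equilibrium is (a3, b1).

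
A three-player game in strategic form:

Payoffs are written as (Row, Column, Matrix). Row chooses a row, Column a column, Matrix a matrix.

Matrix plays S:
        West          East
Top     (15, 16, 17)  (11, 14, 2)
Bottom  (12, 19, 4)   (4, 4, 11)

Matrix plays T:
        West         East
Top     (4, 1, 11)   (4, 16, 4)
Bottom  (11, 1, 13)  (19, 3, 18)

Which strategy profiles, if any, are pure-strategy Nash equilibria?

Row against (West, S): payoffs 15, 12 → best response Top.
Row against (West, T): payoffs 4, 11 → best response Bottom.
Row against (East, S): payoffs 11, 4 → best response Top.
Row against (East, T): payoffs 4, 19 → best response Bottom.
Column against (Top, S): payoffs 16, 14 → best response West.
Column against (Top, T): payoffs 1, 16 → best response East.
Column against (Bottom, S): payoffs 19, 4 → best response West.
Column against (Bottom, T): payoffs 1, 3 → best response East.
Matrix against (Top, West): payoffs 17, 11 → best response S.
Matrix against (Top, East): payoffs 2, 4 → best response T.
Matrix against (Bottom, West): payoffs 4, 13 → best response T.
Matrix against (Bottom, East): payoffs 11, 18 → best response T.
Mutual best responses: (Top, West, S); (Bottom, East, T).

Pure-strategy Nash equilibria: (Top, West, S), (Bottom, East, T)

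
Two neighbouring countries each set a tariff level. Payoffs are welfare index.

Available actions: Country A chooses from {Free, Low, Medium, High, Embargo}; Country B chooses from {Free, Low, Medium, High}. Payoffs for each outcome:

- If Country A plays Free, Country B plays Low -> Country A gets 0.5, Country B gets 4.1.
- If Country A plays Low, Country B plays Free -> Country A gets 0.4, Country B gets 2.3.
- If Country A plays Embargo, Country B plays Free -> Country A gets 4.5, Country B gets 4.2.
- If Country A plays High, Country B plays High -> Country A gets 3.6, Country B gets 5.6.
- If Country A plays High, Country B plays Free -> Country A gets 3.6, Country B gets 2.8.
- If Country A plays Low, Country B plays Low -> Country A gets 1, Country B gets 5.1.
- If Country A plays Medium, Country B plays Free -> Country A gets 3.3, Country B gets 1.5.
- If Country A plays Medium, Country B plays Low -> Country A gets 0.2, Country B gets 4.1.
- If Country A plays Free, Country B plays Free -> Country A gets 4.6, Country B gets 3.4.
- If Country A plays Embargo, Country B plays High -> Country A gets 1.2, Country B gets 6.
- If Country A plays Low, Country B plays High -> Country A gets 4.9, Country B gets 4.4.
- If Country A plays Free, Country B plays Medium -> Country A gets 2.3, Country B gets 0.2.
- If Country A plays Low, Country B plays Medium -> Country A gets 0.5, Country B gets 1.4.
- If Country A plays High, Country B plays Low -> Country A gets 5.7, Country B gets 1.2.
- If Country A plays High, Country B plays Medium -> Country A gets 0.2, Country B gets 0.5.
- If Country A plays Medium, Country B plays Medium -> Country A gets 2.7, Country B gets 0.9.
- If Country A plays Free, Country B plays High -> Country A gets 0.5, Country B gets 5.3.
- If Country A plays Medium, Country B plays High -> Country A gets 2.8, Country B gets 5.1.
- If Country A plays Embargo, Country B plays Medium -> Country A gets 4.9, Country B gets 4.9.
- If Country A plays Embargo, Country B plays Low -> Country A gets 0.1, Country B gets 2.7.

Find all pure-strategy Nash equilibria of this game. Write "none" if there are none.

There is no pure-strategy Nash equilibrium.

Country A against Free: payoffs 4.6, 0.4, 3.3, 3.6, 4.5 → best response Free.
Country A against Low: payoffs 0.5, 1, 0.2, 5.7, 0.1 → best response High.
Country A against Medium: payoffs 2.3, 0.5, 2.7, 0.2, 4.9 → best response Embargo.
Country A against High: payoffs 0.5, 4.9, 2.8, 3.6, 1.2 → best response Low.
Country B against Free: payoffs 3.4, 4.1, 0.2, 5.3 → best response High.
Country B against Low: payoffs 2.3, 5.1, 1.4, 4.4 → best response Low.
Country B against Medium: payoffs 1.5, 4.1, 0.9, 5.1 → best response High.
Country B against High: payoffs 2.8, 1.2, 0.5, 5.6 → best response High.
Country B against Embargo: payoffs 4.2, 2.7, 4.9, 6 → best response High.
No profile is a mutual best response for all players.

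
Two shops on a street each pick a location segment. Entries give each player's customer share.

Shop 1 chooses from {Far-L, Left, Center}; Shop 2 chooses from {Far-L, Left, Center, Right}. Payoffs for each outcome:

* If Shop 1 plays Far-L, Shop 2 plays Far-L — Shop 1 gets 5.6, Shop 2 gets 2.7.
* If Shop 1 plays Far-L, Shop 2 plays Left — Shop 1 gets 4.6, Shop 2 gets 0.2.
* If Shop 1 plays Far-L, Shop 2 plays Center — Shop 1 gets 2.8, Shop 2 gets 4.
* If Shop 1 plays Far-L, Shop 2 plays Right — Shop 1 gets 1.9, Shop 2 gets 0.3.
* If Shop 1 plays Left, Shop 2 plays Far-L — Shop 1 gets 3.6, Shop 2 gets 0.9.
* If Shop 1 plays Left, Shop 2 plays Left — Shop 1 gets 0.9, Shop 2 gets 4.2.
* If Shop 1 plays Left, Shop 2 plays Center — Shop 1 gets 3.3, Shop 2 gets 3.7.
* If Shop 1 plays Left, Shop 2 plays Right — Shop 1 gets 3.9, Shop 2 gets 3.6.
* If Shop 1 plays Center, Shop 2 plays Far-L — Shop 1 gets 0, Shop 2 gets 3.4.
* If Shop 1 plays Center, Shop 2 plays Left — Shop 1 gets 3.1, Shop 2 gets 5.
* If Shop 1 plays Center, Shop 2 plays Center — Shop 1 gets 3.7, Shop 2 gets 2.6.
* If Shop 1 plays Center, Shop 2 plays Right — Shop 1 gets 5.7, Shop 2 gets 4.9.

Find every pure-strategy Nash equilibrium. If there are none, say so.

No pure-strategy Nash equilibrium.

Shop 1 against Far-L: payoffs 5.6, 3.6, 0 → best response Far-L.
Shop 1 against Left: payoffs 4.6, 0.9, 3.1 → best response Far-L.
Shop 1 against Center: payoffs 2.8, 3.3, 3.7 → best response Center.
Shop 1 against Right: payoffs 1.9, 3.9, 5.7 → best response Center.
Shop 2 against Far-L: payoffs 2.7, 0.2, 4, 0.3 → best response Center.
Shop 2 against Left: payoffs 0.9, 4.2, 3.7, 3.6 → best response Left.
Shop 2 against Center: payoffs 3.4, 5, 2.6, 4.9 → best response Left.
No profile is a mutual best response for all players.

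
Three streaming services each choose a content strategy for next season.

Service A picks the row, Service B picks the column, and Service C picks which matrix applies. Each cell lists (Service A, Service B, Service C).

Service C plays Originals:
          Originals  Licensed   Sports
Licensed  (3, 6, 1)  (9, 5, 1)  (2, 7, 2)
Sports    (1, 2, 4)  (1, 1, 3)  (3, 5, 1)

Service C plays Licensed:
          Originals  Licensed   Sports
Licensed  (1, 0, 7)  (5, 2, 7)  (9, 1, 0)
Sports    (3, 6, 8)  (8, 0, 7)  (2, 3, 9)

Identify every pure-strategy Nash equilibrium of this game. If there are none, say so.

(Licensed, Originals, Originals): Service B can switch to Sports (6 → 7). Not NE.
(Licensed, Originals, Licensed): Service A can switch to Sports (1 → 3). Not NE.
(Licensed, Licensed, Originals): Service B can switch to Originals (5 → 6). Not NE.
(Licensed, Licensed, Licensed): Service A can switch to Sports (5 → 8). Not NE.
(Licensed, Sports, Originals): Service A can switch to Sports (2 → 3). Not NE.
(Licensed, Sports, Licensed): Service B can switch to Licensed (1 → 2). Not NE.
(Sports, Originals, Originals): Service A can switch to Licensed (1 → 3). Not NE.
(Sports, Originals, Licensed): Service A gets 3, best alternative 1; Service B gets 6, best alternative 3; Service C gets 8, best alternative 4. No profitable deviation — NE.
(Sports, Licensed, Originals): Service A can switch to Licensed (1 → 9). Not NE.
(Sports, Licensed, Licensed): Service B can switch to Originals (0 → 6). Not NE.
(Sports, Sports, Originals): Service C can switch to Licensed (1 → 9). Not NE.
(Sports, Sports, Licensed): Service A can switch to Licensed (2 → 9). Not NE.

(Sports, Originals, Licensed)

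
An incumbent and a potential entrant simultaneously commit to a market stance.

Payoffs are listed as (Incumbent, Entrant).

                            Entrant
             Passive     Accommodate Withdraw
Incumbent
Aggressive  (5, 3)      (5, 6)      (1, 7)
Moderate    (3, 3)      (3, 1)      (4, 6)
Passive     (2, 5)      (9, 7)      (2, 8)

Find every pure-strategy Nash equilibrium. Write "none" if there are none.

The unique pure-strategy Nash equilibrium is (Moderate, Withdraw).

(Aggressive, Passive): Entrant can switch to Accommodate (3 → 6). Not NE.
(Aggressive, Accommodate): Incumbent can switch to Passive (5 → 9). Not NE.
(Aggressive, Withdraw): Incumbent can switch to Moderate (1 → 4). Not NE.
(Moderate, Passive): Incumbent can switch to Aggressive (3 → 5). Not NE.
(Moderate, Accommodate): Incumbent can switch to Aggressive (3 → 5). Not NE.
(Moderate, Withdraw): Incumbent gets 4, best alternative 2; Entrant gets 6, best alternative 3. No profitable deviation — NE.
(Passive, Passive): Incumbent can switch to Aggressive (2 → 5). Not NE.
(Passive, Accommodate): Entrant can switch to Withdraw (7 → 8). Not NE.
(Passive, Withdraw): Incumbent can switch to Moderate (2 → 4). Not NE.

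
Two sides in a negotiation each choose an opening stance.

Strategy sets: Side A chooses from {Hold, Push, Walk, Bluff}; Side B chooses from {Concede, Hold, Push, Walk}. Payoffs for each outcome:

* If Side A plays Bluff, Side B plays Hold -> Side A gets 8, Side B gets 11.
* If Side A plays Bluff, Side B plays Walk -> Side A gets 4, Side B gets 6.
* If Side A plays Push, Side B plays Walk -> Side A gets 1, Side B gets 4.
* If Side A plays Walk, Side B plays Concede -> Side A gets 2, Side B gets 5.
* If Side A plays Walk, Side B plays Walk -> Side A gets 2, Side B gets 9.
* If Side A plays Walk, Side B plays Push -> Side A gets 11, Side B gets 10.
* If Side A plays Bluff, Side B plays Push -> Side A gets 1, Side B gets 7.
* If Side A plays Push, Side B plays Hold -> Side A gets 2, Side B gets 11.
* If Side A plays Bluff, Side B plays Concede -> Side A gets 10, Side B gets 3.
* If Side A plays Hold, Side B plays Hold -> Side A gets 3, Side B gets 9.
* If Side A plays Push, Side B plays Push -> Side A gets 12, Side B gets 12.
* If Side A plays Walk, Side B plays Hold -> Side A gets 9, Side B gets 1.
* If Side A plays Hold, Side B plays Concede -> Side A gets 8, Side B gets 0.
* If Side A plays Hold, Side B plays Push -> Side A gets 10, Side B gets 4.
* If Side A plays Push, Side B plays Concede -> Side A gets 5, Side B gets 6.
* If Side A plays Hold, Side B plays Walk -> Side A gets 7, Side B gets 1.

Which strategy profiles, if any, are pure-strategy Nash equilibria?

For each player, find the best response to each opponent profile; mutual best responses are the pure NE.
Side A against Concede: payoffs 8, 5, 2, 10 → best response Bluff.
Side A against Hold: payoffs 3, 2, 9, 8 → best response Walk.
Side A against Push: payoffs 10, 12, 11, 1 → best response Push.
Side A against Walk: payoffs 7, 1, 2, 4 → best response Hold.
Side B against Hold: payoffs 0, 9, 4, 1 → best response Hold.
Side B against Push: payoffs 6, 11, 12, 4 → best response Push.
Side B against Walk: payoffs 5, 1, 10, 9 → best response Push.
Side B against Bluff: payoffs 3, 11, 7, 6 → best response Hold.
Mutual best responses: (Push, Push).

The unique pure-strategy Nash equilibrium is (Push, Push).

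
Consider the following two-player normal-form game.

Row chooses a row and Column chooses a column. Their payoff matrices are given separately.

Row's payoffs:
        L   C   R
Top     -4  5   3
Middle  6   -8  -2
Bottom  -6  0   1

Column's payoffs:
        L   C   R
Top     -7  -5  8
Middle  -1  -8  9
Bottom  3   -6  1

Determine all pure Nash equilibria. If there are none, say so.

Row against L: payoffs -4, 6, -6 → best response Middle.
Row against C: payoffs 5, -8, 0 → best response Top.
Row against R: payoffs 3, -2, 1 → best response Top.
Column against Top: payoffs -7, -5, 8 → best response R.
Column against Middle: payoffs -1, -8, 9 → best response R.
Column against Bottom: payoffs 3, -6, 1 → best response L.
Mutual best responses: (Top, R).

The unique pure-strategy Nash equilibrium is (Top, R).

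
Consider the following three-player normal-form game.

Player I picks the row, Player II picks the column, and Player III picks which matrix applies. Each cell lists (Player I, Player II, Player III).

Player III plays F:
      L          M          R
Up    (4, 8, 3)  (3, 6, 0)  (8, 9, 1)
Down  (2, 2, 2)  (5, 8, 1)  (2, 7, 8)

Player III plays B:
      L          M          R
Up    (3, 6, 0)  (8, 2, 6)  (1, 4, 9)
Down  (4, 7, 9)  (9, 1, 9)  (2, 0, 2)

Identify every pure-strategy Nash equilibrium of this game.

Player I against (L, F): payoffs 4, 2 → best response Up.
Player I against (L, B): payoffs 3, 4 → best response Down.
Player I against (M, F): payoffs 3, 5 → best response Down.
Player I against (M, B): payoffs 8, 9 → best response Down.
Player I against (R, F): payoffs 8, 2 → best response Up.
Player I against (R, B): payoffs 1, 2 → best response Down.
Player II against (Up, F): payoffs 8, 6, 9 → best response R.
Player II against (Up, B): payoffs 6, 2, 4 → best response L.
Player II against (Down, F): payoffs 2, 8, 7 → best response M.
Player II against (Down, B): payoffs 7, 1, 0 → best response L.
Player III against (Up, L): payoffs 3, 0 → best response F.
Player III against (Up, M): payoffs 0, 6 → best response B.
Player III against (Up, R): payoffs 1, 9 → best response B.
Player III against (Down, L): payoffs 2, 9 → best response B.
Player III against (Down, M): payoffs 1, 9 → best response B.
Player III against (Down, R): payoffs 8, 2 → best response F.
Mutual best responses: (Down, L, B).

The unique pure-strategy Nash equilibrium is (Down, L, B).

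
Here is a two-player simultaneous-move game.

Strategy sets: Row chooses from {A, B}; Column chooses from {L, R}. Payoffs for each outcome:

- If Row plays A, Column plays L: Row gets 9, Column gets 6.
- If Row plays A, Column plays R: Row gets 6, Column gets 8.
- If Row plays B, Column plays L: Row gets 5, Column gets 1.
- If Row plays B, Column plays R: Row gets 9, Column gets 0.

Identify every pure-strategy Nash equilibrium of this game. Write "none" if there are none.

No pure-strategy Nash equilibrium.

(A, L): Column can switch to R (6 → 8). Not NE.
(A, R): Row can switch to B (6 → 9). Not NE.
(B, L): Row can switch to A (5 → 9). Not NE.
(B, R): Column can switch to L (0 → 1). Not NE.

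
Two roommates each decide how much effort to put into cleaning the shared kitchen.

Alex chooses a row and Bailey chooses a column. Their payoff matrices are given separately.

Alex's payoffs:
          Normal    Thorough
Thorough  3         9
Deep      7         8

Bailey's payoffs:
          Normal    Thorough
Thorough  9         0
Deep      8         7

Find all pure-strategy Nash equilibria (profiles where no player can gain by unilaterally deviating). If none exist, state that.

(Deep, Normal)

Alex against Normal: payoffs 3, 7 → best response Deep.
Alex against Thorough: payoffs 9, 8 → best response Thorough.
Bailey against Thorough: payoffs 9, 0 → best response Normal.
Bailey against Deep: payoffs 8, 7 → best response Normal.
Mutual best responses: (Deep, Normal).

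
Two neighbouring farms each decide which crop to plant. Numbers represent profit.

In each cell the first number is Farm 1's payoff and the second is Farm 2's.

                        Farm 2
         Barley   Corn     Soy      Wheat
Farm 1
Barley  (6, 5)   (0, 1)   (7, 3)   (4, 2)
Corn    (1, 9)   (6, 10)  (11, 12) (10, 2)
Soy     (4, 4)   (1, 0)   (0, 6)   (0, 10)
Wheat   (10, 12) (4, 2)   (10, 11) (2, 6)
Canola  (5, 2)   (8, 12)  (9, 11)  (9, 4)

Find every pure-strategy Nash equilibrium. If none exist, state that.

(Barley, Barley): Farm 1 can switch to Wheat (6 → 10). Not NE.
(Barley, Corn): Farm 1 can switch to Corn (0 → 6). Not NE.
(Barley, Soy): Farm 1 can switch to Corn (7 → 11). Not NE.
(Barley, Wheat): Farm 1 can switch to Corn (4 → 10). Not NE.
(Corn, Barley): Farm 1 can switch to Barley (1 → 6). Not NE.
(Corn, Corn): Farm 1 can switch to Canola (6 → 8). Not NE.
(Corn, Soy): Farm 1 gets 11, best alternative 10; Farm 2 gets 12, best alternative 10. No profitable deviation — NE.
(Corn, Wheat): Farm 2 can switch to Barley (2 → 9). Not NE.
(Soy, Barley): Farm 1 can switch to Barley (4 → 6). Not NE.
(Soy, Corn): Farm 1 can switch to Corn (1 → 6). Not NE.
(Soy, Soy): Farm 1 can switch to Barley (0 → 7). Not NE.
(Soy, Wheat): Farm 1 can switch to Barley (0 → 4). Not NE.
(Wheat, Barley): Farm 1 gets 10, best alternative 6; Farm 2 gets 12, best alternative 11. No profitable deviation — NE.
(Wheat, Corn): Farm 1 can switch to Corn (4 → 6). Not NE.
(Canola, Corn): Farm 1 gets 8, best alternative 6; Farm 2 gets 12, best alternative 11. No profitable deviation — NE.
(The remaining 5 profiles each have a profitable deviation by the same check.)

The pure Nash equilibria are (Corn, Soy), (Wheat, Barley), (Canola, Corn).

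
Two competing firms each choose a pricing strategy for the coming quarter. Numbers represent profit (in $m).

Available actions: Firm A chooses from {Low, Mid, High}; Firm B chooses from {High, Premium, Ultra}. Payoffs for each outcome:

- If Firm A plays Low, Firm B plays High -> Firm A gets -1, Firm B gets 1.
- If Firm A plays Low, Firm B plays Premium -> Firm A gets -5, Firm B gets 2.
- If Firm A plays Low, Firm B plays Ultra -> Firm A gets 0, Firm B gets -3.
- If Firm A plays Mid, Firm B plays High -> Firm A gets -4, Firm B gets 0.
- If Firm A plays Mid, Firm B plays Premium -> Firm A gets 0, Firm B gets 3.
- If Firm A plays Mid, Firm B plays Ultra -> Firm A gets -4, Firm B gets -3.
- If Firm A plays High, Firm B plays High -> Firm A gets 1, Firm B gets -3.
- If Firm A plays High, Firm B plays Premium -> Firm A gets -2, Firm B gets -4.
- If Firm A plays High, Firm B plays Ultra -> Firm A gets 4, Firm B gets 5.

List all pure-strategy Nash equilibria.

Pure-strategy Nash equilibria: (Mid, Premium), (High, Ultra)

Check each profile: it is a Nash equilibrium iff no player can strictly gain by switching unilaterally.
(Low, High): Firm A can switch to High (-1 → 1). Not NE.
(Low, Premium): Firm A can switch to Mid (-5 → 0). Not NE.
(Low, Ultra): Firm A can switch to High (0 → 4). Not NE.
(Mid, High): Firm A can switch to Low (-4 → -1). Not NE.
(Mid, Premium): Firm A gets 0, best alternative -2; Firm B gets 3, best alternative 0. No profitable deviation — NE.
(Mid, Ultra): Firm A can switch to Low (-4 → 0). Not NE.
(High, High): Firm B can switch to Ultra (-3 → 5). Not NE.
(High, Ultra): Firm A gets 4, best alternative 0; Firm B gets 5, best alternative -3. No profitable deviation — NE.
(The remaining 1 profile has a profitable deviation by the same check.)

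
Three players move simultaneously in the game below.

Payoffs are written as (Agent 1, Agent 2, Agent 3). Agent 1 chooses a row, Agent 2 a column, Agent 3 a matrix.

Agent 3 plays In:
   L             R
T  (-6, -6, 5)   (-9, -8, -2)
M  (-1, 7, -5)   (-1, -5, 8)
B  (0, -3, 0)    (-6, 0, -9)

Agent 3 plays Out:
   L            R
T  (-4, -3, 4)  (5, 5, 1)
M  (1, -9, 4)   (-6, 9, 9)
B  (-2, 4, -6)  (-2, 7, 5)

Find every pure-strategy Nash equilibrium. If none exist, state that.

The unique pure-strategy Nash equilibrium is (T, R, Out).

Agent 1 against (L, In): payoffs -6, -1, 0 → best response B.
Agent 1 against (L, Out): payoffs -4, 1, -2 → best response M.
Agent 1 against (R, In): payoffs -9, -1, -6 → best response M.
Agent 1 against (R, Out): payoffs 5, -6, -2 → best response T.
Agent 2 against (T, In): payoffs -6, -8 → best response L.
Agent 2 against (T, Out): payoffs -3, 5 → best response R.
Agent 2 against (M, In): payoffs 7, -5 → best response L.
Agent 2 against (M, Out): payoffs -9, 9 → best response R.
Agent 2 against (B, In): payoffs -3, 0 → best response R.
Agent 2 against (B, Out): payoffs 4, 7 → best response R.
Agent 3 against (T, L): payoffs 5, 4 → best response In.
Agent 3 against (T, R): payoffs -2, 1 → best response Out.
Agent 3 against (M, L): payoffs -5, 4 → best response Out.
Agent 3 against (M, R): payoffs 8, 9 → best response Out.
Agent 3 against (B, L): payoffs 0, -6 → best response In.
Agent 3 against (B, R): payoffs -9, 5 → best response Out.
Mutual best responses: (T, R, Out).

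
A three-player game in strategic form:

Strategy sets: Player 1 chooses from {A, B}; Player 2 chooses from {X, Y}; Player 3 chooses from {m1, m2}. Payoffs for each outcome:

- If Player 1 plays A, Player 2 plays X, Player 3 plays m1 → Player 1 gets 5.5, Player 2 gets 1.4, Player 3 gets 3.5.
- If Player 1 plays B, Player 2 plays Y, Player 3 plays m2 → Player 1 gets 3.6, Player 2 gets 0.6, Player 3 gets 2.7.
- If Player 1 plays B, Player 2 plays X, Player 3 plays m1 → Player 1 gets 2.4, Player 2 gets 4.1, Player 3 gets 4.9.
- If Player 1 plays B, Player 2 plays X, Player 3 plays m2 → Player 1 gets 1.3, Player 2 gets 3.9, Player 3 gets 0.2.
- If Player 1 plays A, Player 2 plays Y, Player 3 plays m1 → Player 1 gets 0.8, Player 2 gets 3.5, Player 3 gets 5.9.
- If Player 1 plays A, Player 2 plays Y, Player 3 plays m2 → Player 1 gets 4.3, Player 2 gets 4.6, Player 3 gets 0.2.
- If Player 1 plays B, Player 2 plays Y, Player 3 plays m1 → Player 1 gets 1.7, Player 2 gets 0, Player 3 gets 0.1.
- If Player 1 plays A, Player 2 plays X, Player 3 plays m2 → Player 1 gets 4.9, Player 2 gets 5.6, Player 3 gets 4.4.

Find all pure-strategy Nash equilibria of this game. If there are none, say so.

The unique pure-strategy Nash equilibrium is (A, X, m2).

For each player, find the best response to each opponent profile; mutual best responses are the pure NE.
Player 1 against (X, m1): payoffs 5.5, 2.4 → best response A.
Player 1 against (X, m2): payoffs 4.9, 1.3 → best response A.
Player 1 against (Y, m1): payoffs 0.8, 1.7 → best response B.
Player 1 against (Y, m2): payoffs 4.3, 3.6 → best response A.
Player 2 against (A, m1): payoffs 1.4, 3.5 → best response Y.
Player 2 against (A, m2): payoffs 5.6, 4.6 → best response X.
Player 2 against (B, m1): payoffs 4.1, 0 → best response X.
Player 2 against (B, m2): payoffs 3.9, 0.6 → best response X.
Player 3 against (A, X): payoffs 3.5, 4.4 → best response m2.
Player 3 against (A, Y): payoffs 5.9, 0.2 → best response m1.
Player 3 against (B, X): payoffs 4.9, 0.2 → best response m1.
Player 3 against (B, Y): payoffs 0.1, 2.7 → best response m2.
Mutual best responses: (A, X, m2).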